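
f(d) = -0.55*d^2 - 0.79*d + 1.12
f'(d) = -1.1*d - 0.79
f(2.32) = -3.67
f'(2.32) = -3.34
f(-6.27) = -15.55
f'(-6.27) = 6.11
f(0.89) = -0.02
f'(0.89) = -1.77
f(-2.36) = -0.08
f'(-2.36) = 1.81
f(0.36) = 0.76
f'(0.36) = -1.19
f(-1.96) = 0.56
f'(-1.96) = 1.37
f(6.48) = -27.09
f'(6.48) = -7.92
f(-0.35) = 1.33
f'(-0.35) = -0.40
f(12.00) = -87.56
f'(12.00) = -13.99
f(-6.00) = -13.94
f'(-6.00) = 5.81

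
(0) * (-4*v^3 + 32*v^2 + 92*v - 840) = 0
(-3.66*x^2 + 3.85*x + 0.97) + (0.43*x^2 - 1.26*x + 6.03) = -3.23*x^2 + 2.59*x + 7.0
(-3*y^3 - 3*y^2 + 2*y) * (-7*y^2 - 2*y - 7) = 21*y^5 + 27*y^4 + 13*y^3 + 17*y^2 - 14*y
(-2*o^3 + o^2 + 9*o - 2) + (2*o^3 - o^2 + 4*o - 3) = 13*o - 5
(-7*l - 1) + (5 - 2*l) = 4 - 9*l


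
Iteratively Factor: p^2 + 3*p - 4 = (p + 4)*(p - 1)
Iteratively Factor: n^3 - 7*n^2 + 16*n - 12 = (n - 2)*(n^2 - 5*n + 6) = (n - 2)^2*(n - 3)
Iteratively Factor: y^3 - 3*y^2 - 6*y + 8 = (y + 2)*(y^2 - 5*y + 4) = (y - 4)*(y + 2)*(y - 1)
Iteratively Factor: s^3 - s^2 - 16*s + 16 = (s + 4)*(s^2 - 5*s + 4) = (s - 4)*(s + 4)*(s - 1)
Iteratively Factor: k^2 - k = (k - 1)*(k)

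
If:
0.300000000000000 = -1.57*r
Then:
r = -0.19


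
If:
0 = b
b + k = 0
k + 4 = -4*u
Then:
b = 0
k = 0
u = -1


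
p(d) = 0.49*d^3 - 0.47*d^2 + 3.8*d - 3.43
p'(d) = 1.47*d^2 - 0.94*d + 3.8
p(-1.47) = -11.59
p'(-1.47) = 8.36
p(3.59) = 26.83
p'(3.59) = 19.37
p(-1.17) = -9.30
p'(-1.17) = 6.91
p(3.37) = 22.79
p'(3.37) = 17.33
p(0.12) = -2.98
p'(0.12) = 3.71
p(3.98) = 35.14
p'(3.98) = 23.34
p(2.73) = 13.41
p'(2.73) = 12.19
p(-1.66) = -13.27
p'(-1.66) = 9.41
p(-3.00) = -32.29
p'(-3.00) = 19.85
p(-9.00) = -432.91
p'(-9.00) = 131.33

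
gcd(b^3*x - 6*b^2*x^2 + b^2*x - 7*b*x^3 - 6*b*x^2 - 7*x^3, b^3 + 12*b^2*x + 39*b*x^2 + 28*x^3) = b + x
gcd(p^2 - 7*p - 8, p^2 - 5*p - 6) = p + 1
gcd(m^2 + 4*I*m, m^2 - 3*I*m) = m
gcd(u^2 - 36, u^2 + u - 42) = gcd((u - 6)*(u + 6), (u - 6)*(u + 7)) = u - 6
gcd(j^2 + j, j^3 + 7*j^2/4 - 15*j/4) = j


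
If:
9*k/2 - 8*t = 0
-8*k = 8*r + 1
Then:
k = 16*t/9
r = -16*t/9 - 1/8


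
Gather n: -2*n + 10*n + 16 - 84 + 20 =8*n - 48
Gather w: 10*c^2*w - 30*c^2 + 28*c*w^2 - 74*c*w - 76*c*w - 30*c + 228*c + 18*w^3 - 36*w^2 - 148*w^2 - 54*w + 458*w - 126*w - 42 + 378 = -30*c^2 + 198*c + 18*w^3 + w^2*(28*c - 184) + w*(10*c^2 - 150*c + 278) + 336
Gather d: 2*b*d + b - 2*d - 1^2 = b + d*(2*b - 2) - 1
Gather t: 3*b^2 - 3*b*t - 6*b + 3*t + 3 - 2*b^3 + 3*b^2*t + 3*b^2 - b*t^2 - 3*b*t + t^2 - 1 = -2*b^3 + 6*b^2 - 6*b + t^2*(1 - b) + t*(3*b^2 - 6*b + 3) + 2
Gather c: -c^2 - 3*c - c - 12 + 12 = -c^2 - 4*c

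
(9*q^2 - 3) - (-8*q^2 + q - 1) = 17*q^2 - q - 2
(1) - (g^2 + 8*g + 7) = -g^2 - 8*g - 6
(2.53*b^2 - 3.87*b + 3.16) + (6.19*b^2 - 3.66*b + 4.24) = 8.72*b^2 - 7.53*b + 7.4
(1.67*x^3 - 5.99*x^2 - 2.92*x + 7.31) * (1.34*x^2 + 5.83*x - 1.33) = 2.2378*x^5 + 1.7095*x^4 - 41.0556*x^3 + 0.738500000000002*x^2 + 46.5009*x - 9.7223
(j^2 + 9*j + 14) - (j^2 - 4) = 9*j + 18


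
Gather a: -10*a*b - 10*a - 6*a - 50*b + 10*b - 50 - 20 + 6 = a*(-10*b - 16) - 40*b - 64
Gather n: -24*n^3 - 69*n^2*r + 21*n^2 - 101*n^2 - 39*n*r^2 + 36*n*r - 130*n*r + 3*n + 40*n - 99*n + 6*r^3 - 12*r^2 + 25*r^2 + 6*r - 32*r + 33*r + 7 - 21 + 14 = -24*n^3 + n^2*(-69*r - 80) + n*(-39*r^2 - 94*r - 56) + 6*r^3 + 13*r^2 + 7*r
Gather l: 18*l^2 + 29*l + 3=18*l^2 + 29*l + 3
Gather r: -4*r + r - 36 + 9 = -3*r - 27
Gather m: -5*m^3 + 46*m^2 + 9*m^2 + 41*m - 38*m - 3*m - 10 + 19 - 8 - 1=-5*m^3 + 55*m^2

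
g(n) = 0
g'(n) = 0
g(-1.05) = 0.00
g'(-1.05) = 0.00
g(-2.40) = 0.00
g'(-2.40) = 0.00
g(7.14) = 0.00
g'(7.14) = 0.00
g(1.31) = 0.00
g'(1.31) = 0.00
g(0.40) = 0.00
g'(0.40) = 0.00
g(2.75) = 0.00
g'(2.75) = 0.00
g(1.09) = 0.00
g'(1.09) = 0.00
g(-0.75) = 0.00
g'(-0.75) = 0.00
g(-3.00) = 0.00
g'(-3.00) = 0.00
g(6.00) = 0.00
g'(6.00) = 0.00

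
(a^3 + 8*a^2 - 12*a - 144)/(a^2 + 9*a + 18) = (a^2 + 2*a - 24)/(a + 3)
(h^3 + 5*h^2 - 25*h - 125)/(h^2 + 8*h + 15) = (h^2 - 25)/(h + 3)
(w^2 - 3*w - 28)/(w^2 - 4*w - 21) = (w + 4)/(w + 3)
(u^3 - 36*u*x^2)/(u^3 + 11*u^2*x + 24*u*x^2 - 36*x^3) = u*(-u + 6*x)/(-u^2 - 5*u*x + 6*x^2)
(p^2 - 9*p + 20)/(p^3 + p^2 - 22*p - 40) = (p - 4)/(p^2 + 6*p + 8)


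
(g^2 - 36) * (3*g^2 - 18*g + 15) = 3*g^4 - 18*g^3 - 93*g^2 + 648*g - 540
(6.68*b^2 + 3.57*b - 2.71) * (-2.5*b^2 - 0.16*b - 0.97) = -16.7*b^4 - 9.9938*b^3 - 0.275799999999999*b^2 - 3.0293*b + 2.6287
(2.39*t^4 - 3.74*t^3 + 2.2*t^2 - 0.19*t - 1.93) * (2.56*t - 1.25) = 6.1184*t^5 - 12.5619*t^4 + 10.307*t^3 - 3.2364*t^2 - 4.7033*t + 2.4125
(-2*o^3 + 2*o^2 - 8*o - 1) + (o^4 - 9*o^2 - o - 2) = o^4 - 2*o^3 - 7*o^2 - 9*o - 3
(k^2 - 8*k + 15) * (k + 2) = k^3 - 6*k^2 - k + 30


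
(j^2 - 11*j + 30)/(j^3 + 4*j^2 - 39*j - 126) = (j - 5)/(j^2 + 10*j + 21)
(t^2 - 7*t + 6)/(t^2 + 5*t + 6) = (t^2 - 7*t + 6)/(t^2 + 5*t + 6)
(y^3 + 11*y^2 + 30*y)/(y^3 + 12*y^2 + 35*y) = (y + 6)/(y + 7)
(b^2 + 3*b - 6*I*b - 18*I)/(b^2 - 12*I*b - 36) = (b + 3)/(b - 6*I)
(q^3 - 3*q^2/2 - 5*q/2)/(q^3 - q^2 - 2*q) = (q - 5/2)/(q - 2)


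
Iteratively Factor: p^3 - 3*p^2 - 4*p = (p + 1)*(p^2 - 4*p) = p*(p + 1)*(p - 4)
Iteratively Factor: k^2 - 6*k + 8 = (k - 4)*(k - 2)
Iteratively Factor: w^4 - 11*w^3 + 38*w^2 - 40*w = (w - 5)*(w^3 - 6*w^2 + 8*w) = (w - 5)*(w - 2)*(w^2 - 4*w) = (w - 5)*(w - 4)*(w - 2)*(w)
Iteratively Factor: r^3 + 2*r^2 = (r + 2)*(r^2) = r*(r + 2)*(r)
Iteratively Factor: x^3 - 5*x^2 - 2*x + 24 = (x - 4)*(x^2 - x - 6) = (x - 4)*(x - 3)*(x + 2)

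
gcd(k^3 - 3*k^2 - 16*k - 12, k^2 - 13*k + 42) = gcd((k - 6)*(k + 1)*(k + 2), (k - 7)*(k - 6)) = k - 6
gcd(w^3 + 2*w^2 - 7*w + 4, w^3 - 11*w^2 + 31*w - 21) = w - 1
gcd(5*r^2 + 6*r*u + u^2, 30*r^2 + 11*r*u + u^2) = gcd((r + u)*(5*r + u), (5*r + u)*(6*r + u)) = 5*r + u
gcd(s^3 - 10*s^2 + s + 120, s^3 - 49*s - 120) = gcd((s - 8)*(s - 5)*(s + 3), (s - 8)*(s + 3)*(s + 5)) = s^2 - 5*s - 24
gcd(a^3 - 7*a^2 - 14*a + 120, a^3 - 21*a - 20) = a^2 - a - 20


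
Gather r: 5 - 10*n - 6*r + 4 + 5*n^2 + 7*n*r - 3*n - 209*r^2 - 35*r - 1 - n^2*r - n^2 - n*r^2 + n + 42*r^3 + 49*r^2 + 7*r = 4*n^2 - 12*n + 42*r^3 + r^2*(-n - 160) + r*(-n^2 + 7*n - 34) + 8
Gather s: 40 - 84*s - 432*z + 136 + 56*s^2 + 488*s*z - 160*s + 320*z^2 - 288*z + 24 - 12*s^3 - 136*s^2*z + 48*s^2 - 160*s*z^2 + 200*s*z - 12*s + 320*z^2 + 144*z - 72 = -12*s^3 + s^2*(104 - 136*z) + s*(-160*z^2 + 688*z - 256) + 640*z^2 - 576*z + 128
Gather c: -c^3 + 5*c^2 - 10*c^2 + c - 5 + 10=-c^3 - 5*c^2 + c + 5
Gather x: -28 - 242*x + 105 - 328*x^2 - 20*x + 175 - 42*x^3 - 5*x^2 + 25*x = -42*x^3 - 333*x^2 - 237*x + 252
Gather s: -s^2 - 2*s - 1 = -s^2 - 2*s - 1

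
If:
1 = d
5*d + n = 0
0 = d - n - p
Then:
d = 1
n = -5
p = 6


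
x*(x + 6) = x^2 + 6*x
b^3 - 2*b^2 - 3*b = b*(b - 3)*(b + 1)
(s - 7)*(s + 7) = s^2 - 49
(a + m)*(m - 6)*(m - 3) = a*m^2 - 9*a*m + 18*a + m^3 - 9*m^2 + 18*m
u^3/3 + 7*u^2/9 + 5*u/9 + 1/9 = (u/3 + 1/3)*(u + 1/3)*(u + 1)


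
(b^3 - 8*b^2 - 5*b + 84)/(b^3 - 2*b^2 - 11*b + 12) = (b - 7)/(b - 1)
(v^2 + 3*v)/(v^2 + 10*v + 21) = v/(v + 7)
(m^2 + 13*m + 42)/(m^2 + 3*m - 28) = (m + 6)/(m - 4)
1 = 1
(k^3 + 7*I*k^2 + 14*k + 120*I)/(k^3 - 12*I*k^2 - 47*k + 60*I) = (k^2 + 11*I*k - 30)/(k^2 - 8*I*k - 15)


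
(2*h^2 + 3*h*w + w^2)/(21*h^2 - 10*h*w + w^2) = (2*h^2 + 3*h*w + w^2)/(21*h^2 - 10*h*w + w^2)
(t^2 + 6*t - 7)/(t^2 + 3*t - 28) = (t - 1)/(t - 4)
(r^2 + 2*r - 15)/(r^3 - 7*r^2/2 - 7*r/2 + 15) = 2*(r + 5)/(2*r^2 - r - 10)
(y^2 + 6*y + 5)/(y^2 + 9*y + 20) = (y + 1)/(y + 4)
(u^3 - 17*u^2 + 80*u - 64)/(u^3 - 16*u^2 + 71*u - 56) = (u - 8)/(u - 7)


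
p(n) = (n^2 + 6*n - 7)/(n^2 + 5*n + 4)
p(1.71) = 0.40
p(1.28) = 0.19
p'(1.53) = 0.46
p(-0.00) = -1.75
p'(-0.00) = 3.69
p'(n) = (-2*n - 5)*(n^2 + 6*n - 7)/(n^2 + 5*n + 4)^2 + (2*n + 6)/(n^2 + 5*n + 4) = (-n^2 + 22*n + 59)/(n^4 + 10*n^3 + 33*n^2 + 40*n + 16)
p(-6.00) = -0.70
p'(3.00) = 0.15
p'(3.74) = 0.09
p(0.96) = -0.03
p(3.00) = 0.71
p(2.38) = 0.60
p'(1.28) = 0.59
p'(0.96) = 0.84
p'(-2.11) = 1.85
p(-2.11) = 7.25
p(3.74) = 0.80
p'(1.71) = 0.39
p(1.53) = 0.32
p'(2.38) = 0.23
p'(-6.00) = -1.09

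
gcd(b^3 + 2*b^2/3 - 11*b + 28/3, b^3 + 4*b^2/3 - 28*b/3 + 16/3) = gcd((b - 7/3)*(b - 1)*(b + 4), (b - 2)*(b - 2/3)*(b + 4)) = b + 4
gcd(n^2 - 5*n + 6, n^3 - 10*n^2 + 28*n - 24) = n - 2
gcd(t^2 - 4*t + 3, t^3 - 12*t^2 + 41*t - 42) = t - 3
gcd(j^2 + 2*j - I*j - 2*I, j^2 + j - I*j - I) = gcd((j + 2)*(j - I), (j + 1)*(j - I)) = j - I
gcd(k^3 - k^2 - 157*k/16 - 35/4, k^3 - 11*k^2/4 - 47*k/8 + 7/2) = k^2 - 9*k/4 - 7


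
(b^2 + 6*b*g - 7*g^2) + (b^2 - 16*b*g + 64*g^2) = 2*b^2 - 10*b*g + 57*g^2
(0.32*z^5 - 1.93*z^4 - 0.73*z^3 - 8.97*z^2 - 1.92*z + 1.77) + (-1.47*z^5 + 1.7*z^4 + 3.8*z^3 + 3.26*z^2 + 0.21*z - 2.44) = -1.15*z^5 - 0.23*z^4 + 3.07*z^3 - 5.71*z^2 - 1.71*z - 0.67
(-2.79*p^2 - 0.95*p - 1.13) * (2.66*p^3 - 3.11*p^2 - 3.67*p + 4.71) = -7.4214*p^5 + 6.1499*p^4 + 10.188*p^3 - 6.1401*p^2 - 0.327400000000001*p - 5.3223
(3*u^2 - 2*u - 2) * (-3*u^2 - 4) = -9*u^4 + 6*u^3 - 6*u^2 + 8*u + 8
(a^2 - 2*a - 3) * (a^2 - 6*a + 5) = a^4 - 8*a^3 + 14*a^2 + 8*a - 15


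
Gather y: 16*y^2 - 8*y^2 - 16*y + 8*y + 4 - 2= 8*y^2 - 8*y + 2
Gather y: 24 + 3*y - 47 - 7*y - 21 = -4*y - 44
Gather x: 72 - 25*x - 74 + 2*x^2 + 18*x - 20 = 2*x^2 - 7*x - 22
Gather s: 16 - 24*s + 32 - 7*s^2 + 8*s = -7*s^2 - 16*s + 48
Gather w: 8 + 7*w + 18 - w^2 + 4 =-w^2 + 7*w + 30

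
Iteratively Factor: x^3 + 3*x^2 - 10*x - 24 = (x + 4)*(x^2 - x - 6) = (x - 3)*(x + 4)*(x + 2)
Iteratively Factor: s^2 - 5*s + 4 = (s - 4)*(s - 1)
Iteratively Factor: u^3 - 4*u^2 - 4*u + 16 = (u + 2)*(u^2 - 6*u + 8) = (u - 2)*(u + 2)*(u - 4)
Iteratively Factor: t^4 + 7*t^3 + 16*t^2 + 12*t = (t + 3)*(t^3 + 4*t^2 + 4*t) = (t + 2)*(t + 3)*(t^2 + 2*t) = (t + 2)^2*(t + 3)*(t)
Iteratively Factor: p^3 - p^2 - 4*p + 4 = (p - 1)*(p^2 - 4) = (p - 2)*(p - 1)*(p + 2)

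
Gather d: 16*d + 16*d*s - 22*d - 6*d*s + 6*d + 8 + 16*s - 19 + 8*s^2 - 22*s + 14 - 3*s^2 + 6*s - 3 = 10*d*s + 5*s^2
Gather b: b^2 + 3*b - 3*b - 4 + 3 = b^2 - 1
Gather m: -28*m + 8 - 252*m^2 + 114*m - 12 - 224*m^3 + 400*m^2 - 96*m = -224*m^3 + 148*m^2 - 10*m - 4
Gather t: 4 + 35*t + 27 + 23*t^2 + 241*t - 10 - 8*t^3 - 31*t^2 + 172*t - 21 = -8*t^3 - 8*t^2 + 448*t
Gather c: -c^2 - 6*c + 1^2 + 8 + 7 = -c^2 - 6*c + 16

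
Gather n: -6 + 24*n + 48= 24*n + 42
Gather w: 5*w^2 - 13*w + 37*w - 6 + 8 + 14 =5*w^2 + 24*w + 16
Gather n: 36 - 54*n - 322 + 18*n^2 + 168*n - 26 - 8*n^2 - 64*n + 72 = 10*n^2 + 50*n - 240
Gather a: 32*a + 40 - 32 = 32*a + 8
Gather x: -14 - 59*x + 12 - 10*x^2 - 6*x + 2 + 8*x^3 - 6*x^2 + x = 8*x^3 - 16*x^2 - 64*x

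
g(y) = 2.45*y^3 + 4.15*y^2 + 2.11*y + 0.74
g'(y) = 7.35*y^2 + 8.3*y + 2.11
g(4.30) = 281.34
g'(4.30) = 173.70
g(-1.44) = -1.01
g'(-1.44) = 5.40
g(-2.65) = -21.30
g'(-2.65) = 31.73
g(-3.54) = -63.41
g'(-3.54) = 64.84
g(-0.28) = 0.42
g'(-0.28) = 0.36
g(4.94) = 407.80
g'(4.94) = 222.48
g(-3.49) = -60.22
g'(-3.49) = 62.67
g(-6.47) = -502.75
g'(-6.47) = 256.09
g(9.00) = 2141.93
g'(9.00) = 672.16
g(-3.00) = -34.39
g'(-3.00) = 43.36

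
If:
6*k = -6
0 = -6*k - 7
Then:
No Solution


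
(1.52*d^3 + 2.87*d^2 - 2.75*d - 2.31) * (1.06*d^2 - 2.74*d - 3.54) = 1.6112*d^5 - 1.1226*d^4 - 16.1596*d^3 - 5.0734*d^2 + 16.0644*d + 8.1774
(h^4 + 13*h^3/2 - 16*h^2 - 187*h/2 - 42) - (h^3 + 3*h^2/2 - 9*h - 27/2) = h^4 + 11*h^3/2 - 35*h^2/2 - 169*h/2 - 57/2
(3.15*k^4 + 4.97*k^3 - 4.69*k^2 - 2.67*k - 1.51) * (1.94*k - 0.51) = 6.111*k^5 + 8.0353*k^4 - 11.6333*k^3 - 2.7879*k^2 - 1.5677*k + 0.7701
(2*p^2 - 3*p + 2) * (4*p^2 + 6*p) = 8*p^4 - 10*p^2 + 12*p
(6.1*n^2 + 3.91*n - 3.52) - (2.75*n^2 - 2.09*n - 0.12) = 3.35*n^2 + 6.0*n - 3.4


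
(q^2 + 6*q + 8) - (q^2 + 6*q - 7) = 15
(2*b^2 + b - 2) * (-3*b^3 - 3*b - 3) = -6*b^5 - 3*b^4 - 9*b^2 + 3*b + 6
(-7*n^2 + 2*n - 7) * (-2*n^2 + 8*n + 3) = 14*n^4 - 60*n^3 + 9*n^2 - 50*n - 21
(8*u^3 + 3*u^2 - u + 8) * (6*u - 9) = 48*u^4 - 54*u^3 - 33*u^2 + 57*u - 72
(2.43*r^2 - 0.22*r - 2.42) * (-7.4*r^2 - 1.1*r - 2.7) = -17.982*r^4 - 1.045*r^3 + 11.589*r^2 + 3.256*r + 6.534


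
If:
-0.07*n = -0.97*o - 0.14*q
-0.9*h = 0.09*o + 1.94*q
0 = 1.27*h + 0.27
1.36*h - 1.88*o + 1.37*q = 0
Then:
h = -0.21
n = -0.89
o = -0.08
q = 0.10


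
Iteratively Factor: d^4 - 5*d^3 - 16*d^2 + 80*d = (d - 5)*(d^3 - 16*d) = (d - 5)*(d - 4)*(d^2 + 4*d) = d*(d - 5)*(d - 4)*(d + 4)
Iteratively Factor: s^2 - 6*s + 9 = (s - 3)*(s - 3)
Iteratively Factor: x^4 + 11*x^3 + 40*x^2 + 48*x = (x + 3)*(x^3 + 8*x^2 + 16*x) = (x + 3)*(x + 4)*(x^2 + 4*x) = x*(x + 3)*(x + 4)*(x + 4)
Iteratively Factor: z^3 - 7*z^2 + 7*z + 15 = (z + 1)*(z^2 - 8*z + 15) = (z - 3)*(z + 1)*(z - 5)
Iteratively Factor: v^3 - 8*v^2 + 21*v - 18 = (v - 2)*(v^2 - 6*v + 9) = (v - 3)*(v - 2)*(v - 3)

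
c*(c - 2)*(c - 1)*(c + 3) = c^4 - 7*c^2 + 6*c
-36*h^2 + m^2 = (-6*h + m)*(6*h + m)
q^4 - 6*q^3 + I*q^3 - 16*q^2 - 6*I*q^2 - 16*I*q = q*(q - 8)*(q + 2)*(q + I)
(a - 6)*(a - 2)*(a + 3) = a^3 - 5*a^2 - 12*a + 36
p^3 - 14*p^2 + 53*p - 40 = (p - 8)*(p - 5)*(p - 1)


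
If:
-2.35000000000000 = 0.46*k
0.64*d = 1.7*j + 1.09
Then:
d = 2.65625*j + 1.703125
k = -5.11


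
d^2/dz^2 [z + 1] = 0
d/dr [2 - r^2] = -2*r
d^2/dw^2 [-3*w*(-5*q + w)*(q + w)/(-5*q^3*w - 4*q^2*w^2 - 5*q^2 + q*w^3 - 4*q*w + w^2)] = 6*q/(q^3*w^3 + 3*q^2*w^2 + 3*q*w + 1)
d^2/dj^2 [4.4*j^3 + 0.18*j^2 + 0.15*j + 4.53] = 26.4*j + 0.36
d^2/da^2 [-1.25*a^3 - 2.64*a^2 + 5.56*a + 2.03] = -7.5*a - 5.28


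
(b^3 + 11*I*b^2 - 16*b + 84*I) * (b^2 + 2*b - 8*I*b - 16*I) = b^5 + 2*b^4 + 3*I*b^4 + 72*b^3 + 6*I*b^3 + 144*b^2 + 212*I*b^2 + 672*b + 424*I*b + 1344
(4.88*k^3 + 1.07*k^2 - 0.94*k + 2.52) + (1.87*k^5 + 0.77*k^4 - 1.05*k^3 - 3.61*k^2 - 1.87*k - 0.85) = 1.87*k^5 + 0.77*k^4 + 3.83*k^3 - 2.54*k^2 - 2.81*k + 1.67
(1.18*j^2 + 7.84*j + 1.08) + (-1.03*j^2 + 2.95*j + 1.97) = 0.15*j^2 + 10.79*j + 3.05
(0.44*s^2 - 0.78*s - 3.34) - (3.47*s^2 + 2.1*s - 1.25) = -3.03*s^2 - 2.88*s - 2.09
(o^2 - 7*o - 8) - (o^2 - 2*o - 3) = -5*o - 5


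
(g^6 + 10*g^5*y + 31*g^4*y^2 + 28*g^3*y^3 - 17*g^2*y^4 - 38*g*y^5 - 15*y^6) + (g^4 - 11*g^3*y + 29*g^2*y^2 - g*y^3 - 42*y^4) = g^6 + 10*g^5*y + 31*g^4*y^2 + g^4 + 28*g^3*y^3 - 11*g^3*y - 17*g^2*y^4 + 29*g^2*y^2 - 38*g*y^5 - g*y^3 - 15*y^6 - 42*y^4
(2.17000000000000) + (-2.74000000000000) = -0.570000000000000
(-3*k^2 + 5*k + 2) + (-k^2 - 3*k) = -4*k^2 + 2*k + 2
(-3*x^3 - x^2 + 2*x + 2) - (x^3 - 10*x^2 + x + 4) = -4*x^3 + 9*x^2 + x - 2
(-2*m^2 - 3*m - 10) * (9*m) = -18*m^3 - 27*m^2 - 90*m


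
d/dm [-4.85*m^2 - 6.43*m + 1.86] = -9.7*m - 6.43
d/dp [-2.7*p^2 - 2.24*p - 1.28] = -5.4*p - 2.24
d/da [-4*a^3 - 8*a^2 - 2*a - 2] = -12*a^2 - 16*a - 2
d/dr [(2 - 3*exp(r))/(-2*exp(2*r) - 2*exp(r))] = (-3*exp(2*r) + 4*exp(r) + 2)*exp(-r)/(2*(exp(2*r) + 2*exp(r) + 1))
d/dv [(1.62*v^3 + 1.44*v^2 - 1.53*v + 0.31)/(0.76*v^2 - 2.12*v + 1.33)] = (1.2312*v^4 - 6.8688*v^3 + 4.5738*v^2 + 3.3592*v - 1.3777)/(0.5776*v^4 - 3.2224*v^3 + 6.516*v^2 - 5.6392*v + 1.7689)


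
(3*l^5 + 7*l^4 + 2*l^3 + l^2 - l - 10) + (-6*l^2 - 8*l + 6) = 3*l^5 + 7*l^4 + 2*l^3 - 5*l^2 - 9*l - 4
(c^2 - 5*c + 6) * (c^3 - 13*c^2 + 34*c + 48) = c^5 - 18*c^4 + 105*c^3 - 200*c^2 - 36*c + 288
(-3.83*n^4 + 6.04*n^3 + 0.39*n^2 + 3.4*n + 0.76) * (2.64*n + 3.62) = -10.1112*n^5 + 2.081*n^4 + 22.8944*n^3 + 10.3878*n^2 + 14.3144*n + 2.7512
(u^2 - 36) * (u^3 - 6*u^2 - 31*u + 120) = u^5 - 6*u^4 - 67*u^3 + 336*u^2 + 1116*u - 4320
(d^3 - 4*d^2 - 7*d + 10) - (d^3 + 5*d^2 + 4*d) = -9*d^2 - 11*d + 10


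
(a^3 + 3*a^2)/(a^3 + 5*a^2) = (a + 3)/(a + 5)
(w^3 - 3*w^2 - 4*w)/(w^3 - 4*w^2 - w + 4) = w/(w - 1)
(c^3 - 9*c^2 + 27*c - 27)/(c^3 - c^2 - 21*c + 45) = (c - 3)/(c + 5)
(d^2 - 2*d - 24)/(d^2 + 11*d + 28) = (d - 6)/(d + 7)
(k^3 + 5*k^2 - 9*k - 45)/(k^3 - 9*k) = (k + 5)/k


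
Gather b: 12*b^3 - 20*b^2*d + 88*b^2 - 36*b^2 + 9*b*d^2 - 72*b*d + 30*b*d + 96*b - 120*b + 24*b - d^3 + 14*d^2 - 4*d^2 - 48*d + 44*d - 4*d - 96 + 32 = 12*b^3 + b^2*(52 - 20*d) + b*(9*d^2 - 42*d) - d^3 + 10*d^2 - 8*d - 64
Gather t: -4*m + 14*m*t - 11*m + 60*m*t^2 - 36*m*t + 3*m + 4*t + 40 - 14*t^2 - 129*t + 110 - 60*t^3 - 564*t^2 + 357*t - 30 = -12*m - 60*t^3 + t^2*(60*m - 578) + t*(232 - 22*m) + 120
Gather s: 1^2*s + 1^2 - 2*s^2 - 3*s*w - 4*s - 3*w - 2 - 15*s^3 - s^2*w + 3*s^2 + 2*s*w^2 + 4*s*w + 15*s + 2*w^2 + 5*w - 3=-15*s^3 + s^2*(1 - w) + s*(2*w^2 + w + 12) + 2*w^2 + 2*w - 4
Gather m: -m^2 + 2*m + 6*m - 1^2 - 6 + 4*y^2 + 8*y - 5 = -m^2 + 8*m + 4*y^2 + 8*y - 12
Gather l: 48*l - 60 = 48*l - 60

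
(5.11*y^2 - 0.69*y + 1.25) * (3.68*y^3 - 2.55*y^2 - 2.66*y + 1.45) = 18.8048*y^5 - 15.5697*y^4 - 7.2331*y^3 + 6.0574*y^2 - 4.3255*y + 1.8125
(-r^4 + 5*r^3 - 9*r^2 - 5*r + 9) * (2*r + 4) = -2*r^5 + 6*r^4 + 2*r^3 - 46*r^2 - 2*r + 36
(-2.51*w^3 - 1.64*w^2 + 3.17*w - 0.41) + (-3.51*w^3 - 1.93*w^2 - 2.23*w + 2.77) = -6.02*w^3 - 3.57*w^2 + 0.94*w + 2.36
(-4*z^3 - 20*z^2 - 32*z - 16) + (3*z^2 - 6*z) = -4*z^3 - 17*z^2 - 38*z - 16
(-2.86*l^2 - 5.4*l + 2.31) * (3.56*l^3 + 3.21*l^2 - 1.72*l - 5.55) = -10.1816*l^5 - 28.4046*l^4 - 4.1912*l^3 + 32.5761*l^2 + 25.9968*l - 12.8205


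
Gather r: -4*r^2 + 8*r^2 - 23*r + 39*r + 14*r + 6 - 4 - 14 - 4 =4*r^2 + 30*r - 16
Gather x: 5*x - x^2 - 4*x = -x^2 + x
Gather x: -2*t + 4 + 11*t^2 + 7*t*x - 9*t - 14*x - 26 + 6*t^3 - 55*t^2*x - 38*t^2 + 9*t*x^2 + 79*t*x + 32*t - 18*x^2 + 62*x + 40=6*t^3 - 27*t^2 + 21*t + x^2*(9*t - 18) + x*(-55*t^2 + 86*t + 48) + 18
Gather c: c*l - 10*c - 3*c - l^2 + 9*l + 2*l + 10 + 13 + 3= c*(l - 13) - l^2 + 11*l + 26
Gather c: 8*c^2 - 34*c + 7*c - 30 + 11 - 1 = 8*c^2 - 27*c - 20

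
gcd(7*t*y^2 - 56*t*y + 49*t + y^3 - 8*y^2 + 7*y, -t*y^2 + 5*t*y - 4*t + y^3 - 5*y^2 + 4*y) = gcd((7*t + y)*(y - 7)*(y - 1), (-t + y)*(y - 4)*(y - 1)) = y - 1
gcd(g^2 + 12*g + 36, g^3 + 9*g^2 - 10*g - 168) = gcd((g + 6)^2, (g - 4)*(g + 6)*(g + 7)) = g + 6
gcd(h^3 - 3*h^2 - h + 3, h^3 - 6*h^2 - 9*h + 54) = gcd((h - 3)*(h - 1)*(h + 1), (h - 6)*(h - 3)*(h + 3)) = h - 3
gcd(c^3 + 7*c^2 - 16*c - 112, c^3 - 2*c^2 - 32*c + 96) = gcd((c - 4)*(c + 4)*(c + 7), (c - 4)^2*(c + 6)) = c - 4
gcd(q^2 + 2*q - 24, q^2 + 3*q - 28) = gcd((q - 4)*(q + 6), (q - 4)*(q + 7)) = q - 4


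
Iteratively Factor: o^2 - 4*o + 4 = (o - 2)*(o - 2)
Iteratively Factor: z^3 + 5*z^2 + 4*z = (z + 1)*(z^2 + 4*z) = z*(z + 1)*(z + 4)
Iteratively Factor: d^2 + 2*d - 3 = (d + 3)*(d - 1)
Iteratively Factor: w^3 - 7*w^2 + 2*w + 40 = (w - 4)*(w^2 - 3*w - 10) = (w - 5)*(w - 4)*(w + 2)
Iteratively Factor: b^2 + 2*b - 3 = (b - 1)*(b + 3)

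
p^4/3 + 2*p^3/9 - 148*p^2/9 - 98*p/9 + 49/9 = (p/3 + 1/3)*(p - 7)*(p - 1/3)*(p + 7)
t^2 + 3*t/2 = t*(t + 3/2)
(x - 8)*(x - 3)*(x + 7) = x^3 - 4*x^2 - 53*x + 168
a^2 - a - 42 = (a - 7)*(a + 6)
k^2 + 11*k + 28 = (k + 4)*(k + 7)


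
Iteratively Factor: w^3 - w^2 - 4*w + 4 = (w - 1)*(w^2 - 4) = (w - 1)*(w + 2)*(w - 2)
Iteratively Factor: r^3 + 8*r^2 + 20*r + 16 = (r + 2)*(r^2 + 6*r + 8) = (r + 2)*(r + 4)*(r + 2)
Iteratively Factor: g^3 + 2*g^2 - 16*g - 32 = (g - 4)*(g^2 + 6*g + 8) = (g - 4)*(g + 2)*(g + 4)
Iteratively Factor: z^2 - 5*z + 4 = (z - 1)*(z - 4)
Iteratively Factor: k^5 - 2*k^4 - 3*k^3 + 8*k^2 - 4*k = (k - 2)*(k^4 - 3*k^2 + 2*k) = (k - 2)*(k - 1)*(k^3 + k^2 - 2*k) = (k - 2)*(k - 1)*(k + 2)*(k^2 - k) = (k - 2)*(k - 1)^2*(k + 2)*(k)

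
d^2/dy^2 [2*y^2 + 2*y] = 4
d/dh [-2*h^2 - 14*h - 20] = -4*h - 14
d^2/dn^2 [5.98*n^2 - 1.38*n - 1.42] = 11.9600000000000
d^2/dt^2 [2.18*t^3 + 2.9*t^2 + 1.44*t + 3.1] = 13.08*t + 5.8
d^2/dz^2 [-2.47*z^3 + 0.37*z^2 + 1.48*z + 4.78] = 0.74 - 14.82*z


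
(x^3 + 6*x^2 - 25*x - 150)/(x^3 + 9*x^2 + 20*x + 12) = (x^2 - 25)/(x^2 + 3*x + 2)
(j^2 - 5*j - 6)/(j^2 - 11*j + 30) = (j + 1)/(j - 5)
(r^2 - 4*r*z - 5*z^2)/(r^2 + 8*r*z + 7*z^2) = (r - 5*z)/(r + 7*z)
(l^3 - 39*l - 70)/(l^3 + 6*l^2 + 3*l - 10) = (l - 7)/(l - 1)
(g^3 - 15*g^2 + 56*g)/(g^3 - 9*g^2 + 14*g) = (g - 8)/(g - 2)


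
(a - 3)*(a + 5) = a^2 + 2*a - 15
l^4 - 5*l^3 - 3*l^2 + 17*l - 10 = (l - 5)*(l - 1)^2*(l + 2)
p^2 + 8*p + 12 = (p + 2)*(p + 6)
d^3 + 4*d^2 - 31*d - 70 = (d - 5)*(d + 2)*(d + 7)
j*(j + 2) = j^2 + 2*j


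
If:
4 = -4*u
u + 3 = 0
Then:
No Solution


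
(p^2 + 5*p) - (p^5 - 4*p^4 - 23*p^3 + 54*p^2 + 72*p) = -p^5 + 4*p^4 + 23*p^3 - 53*p^2 - 67*p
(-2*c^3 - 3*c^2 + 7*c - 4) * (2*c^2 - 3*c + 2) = -4*c^5 + 19*c^3 - 35*c^2 + 26*c - 8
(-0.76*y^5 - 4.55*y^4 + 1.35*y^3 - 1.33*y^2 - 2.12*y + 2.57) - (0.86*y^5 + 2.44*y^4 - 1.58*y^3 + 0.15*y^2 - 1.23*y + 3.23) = -1.62*y^5 - 6.99*y^4 + 2.93*y^3 - 1.48*y^2 - 0.89*y - 0.66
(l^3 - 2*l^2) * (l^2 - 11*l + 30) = l^5 - 13*l^4 + 52*l^3 - 60*l^2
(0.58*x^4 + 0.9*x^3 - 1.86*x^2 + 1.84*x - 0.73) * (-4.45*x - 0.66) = -2.581*x^5 - 4.3878*x^4 + 7.683*x^3 - 6.9604*x^2 + 2.0341*x + 0.4818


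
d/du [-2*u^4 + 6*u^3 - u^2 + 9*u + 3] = -8*u^3 + 18*u^2 - 2*u + 9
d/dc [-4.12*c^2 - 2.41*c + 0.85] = -8.24*c - 2.41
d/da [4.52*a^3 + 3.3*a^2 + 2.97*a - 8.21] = 13.56*a^2 + 6.6*a + 2.97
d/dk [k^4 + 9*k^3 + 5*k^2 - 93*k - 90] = 4*k^3 + 27*k^2 + 10*k - 93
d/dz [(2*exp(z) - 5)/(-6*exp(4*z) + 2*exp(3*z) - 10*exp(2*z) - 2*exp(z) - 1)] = (36*exp(4*z) - 128*exp(3*z) + 50*exp(2*z) - 100*exp(z) - 12)*exp(z)/(36*exp(8*z) - 24*exp(7*z) + 124*exp(6*z) - 16*exp(5*z) + 104*exp(4*z) + 36*exp(3*z) + 24*exp(2*z) + 4*exp(z) + 1)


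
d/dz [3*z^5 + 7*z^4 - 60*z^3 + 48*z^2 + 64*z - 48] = 15*z^4 + 28*z^3 - 180*z^2 + 96*z + 64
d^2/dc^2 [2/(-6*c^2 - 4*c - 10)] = 2*(9*c^2 + 6*c - 4*(3*c + 1)^2 + 15)/(3*c^2 + 2*c + 5)^3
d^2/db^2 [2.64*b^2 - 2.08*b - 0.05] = 5.28000000000000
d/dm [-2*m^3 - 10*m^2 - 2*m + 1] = -6*m^2 - 20*m - 2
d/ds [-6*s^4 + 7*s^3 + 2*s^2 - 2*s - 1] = -24*s^3 + 21*s^2 + 4*s - 2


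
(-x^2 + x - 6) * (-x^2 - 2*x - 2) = x^4 + x^3 + 6*x^2 + 10*x + 12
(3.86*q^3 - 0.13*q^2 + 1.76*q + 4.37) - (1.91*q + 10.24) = 3.86*q^3 - 0.13*q^2 - 0.15*q - 5.87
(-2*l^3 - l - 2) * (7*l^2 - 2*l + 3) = -14*l^5 + 4*l^4 - 13*l^3 - 12*l^2 + l - 6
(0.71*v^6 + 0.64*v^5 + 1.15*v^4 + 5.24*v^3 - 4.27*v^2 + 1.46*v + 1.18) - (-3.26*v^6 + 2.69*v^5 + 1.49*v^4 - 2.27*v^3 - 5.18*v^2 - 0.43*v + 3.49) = 3.97*v^6 - 2.05*v^5 - 0.34*v^4 + 7.51*v^3 + 0.91*v^2 + 1.89*v - 2.31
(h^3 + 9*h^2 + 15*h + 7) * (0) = 0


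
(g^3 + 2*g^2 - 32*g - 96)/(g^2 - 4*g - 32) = (g^2 - 2*g - 24)/(g - 8)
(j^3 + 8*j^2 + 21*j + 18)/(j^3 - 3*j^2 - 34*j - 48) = (j + 3)/(j - 8)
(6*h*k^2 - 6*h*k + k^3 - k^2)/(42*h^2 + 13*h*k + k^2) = k*(k - 1)/(7*h + k)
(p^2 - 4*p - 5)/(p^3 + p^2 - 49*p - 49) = (p - 5)/(p^2 - 49)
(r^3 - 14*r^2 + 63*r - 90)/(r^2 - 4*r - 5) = (r^2 - 9*r + 18)/(r + 1)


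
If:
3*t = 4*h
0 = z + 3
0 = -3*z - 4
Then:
No Solution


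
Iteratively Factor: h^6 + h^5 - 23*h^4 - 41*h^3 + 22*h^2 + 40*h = (h + 4)*(h^5 - 3*h^4 - 11*h^3 + 3*h^2 + 10*h) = (h + 1)*(h + 4)*(h^4 - 4*h^3 - 7*h^2 + 10*h) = (h - 1)*(h + 1)*(h + 4)*(h^3 - 3*h^2 - 10*h) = h*(h - 1)*(h + 1)*(h + 4)*(h^2 - 3*h - 10) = h*(h - 5)*(h - 1)*(h + 1)*(h + 4)*(h + 2)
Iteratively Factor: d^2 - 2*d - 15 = (d + 3)*(d - 5)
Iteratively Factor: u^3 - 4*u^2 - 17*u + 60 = (u - 3)*(u^2 - u - 20) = (u - 3)*(u + 4)*(u - 5)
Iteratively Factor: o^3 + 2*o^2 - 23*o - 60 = (o + 3)*(o^2 - o - 20) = (o + 3)*(o + 4)*(o - 5)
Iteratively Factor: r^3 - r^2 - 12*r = (r)*(r^2 - r - 12) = r*(r - 4)*(r + 3)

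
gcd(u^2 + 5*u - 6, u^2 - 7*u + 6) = u - 1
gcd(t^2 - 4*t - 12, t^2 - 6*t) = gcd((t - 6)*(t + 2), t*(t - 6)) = t - 6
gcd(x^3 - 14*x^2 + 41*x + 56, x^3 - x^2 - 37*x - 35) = x^2 - 6*x - 7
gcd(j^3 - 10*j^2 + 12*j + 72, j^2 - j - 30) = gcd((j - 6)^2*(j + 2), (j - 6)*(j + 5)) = j - 6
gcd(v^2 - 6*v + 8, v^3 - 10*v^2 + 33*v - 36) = v - 4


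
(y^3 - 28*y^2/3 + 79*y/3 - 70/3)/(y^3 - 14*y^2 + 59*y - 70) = (y - 7/3)/(y - 7)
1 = 1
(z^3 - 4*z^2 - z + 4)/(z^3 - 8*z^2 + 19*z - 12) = (z + 1)/(z - 3)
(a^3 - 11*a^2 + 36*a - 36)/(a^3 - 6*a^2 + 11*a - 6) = (a - 6)/(a - 1)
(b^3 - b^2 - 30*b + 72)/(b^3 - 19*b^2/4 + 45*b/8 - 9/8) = 8*(b^2 + 2*b - 24)/(8*b^2 - 14*b + 3)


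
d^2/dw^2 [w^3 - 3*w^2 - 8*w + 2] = 6*w - 6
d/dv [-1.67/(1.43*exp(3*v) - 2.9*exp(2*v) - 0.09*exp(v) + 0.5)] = (7.1643*exp(2*v) - 9.686*exp(v) - 0.1503)*exp(v)/(1.43*exp(3*v) - 2.9*exp(2*v) - 0.09*exp(v) + 0.5)^2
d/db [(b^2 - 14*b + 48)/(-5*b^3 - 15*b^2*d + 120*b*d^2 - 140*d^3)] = (2*(7 - b)*(b^3 + 3*b^2*d - 24*b*d^2 + 28*d^3) + 3*(b^2 - 14*b + 48)*(b^2 + 2*b*d - 8*d^2))/(5*(b^3 + 3*b^2*d - 24*b*d^2 + 28*d^3)^2)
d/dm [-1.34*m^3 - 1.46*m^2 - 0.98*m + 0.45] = -4.02*m^2 - 2.92*m - 0.98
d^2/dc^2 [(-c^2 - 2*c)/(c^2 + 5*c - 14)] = 6*(c^3 - 14*c^2 - 28*c - 112)/(c^6 + 15*c^5 + 33*c^4 - 295*c^3 - 462*c^2 + 2940*c - 2744)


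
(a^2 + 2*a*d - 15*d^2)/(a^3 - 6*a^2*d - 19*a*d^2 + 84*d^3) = (a + 5*d)/(a^2 - 3*a*d - 28*d^2)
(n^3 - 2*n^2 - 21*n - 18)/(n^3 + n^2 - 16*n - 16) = (n^2 - 3*n - 18)/(n^2 - 16)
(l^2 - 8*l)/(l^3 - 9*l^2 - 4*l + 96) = l/(l^2 - l - 12)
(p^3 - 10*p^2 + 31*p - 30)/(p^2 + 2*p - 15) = (p^2 - 7*p + 10)/(p + 5)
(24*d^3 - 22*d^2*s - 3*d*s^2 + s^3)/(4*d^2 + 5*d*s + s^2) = (6*d^2 - 7*d*s + s^2)/(d + s)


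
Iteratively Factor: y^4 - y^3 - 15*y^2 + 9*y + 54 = (y + 3)*(y^3 - 4*y^2 - 3*y + 18) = (y - 3)*(y + 3)*(y^2 - y - 6) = (y - 3)^2*(y + 3)*(y + 2)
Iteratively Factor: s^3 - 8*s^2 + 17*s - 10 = (s - 1)*(s^2 - 7*s + 10) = (s - 2)*(s - 1)*(s - 5)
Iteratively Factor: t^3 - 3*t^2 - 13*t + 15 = (t - 1)*(t^2 - 2*t - 15) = (t - 1)*(t + 3)*(t - 5)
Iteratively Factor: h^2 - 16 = (h - 4)*(h + 4)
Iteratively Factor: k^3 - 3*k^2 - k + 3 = (k - 3)*(k^2 - 1) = (k - 3)*(k + 1)*(k - 1)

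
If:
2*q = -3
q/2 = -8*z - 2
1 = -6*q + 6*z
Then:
No Solution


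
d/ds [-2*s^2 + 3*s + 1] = 3 - 4*s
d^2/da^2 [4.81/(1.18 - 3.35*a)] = -107.96045/(3.35*a - 1.18)^3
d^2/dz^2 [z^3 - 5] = 6*z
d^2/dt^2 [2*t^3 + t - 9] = 12*t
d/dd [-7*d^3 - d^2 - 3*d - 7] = -21*d^2 - 2*d - 3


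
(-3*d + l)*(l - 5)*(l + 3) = -3*d*l^2 + 6*d*l + 45*d + l^3 - 2*l^2 - 15*l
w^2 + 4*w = w*(w + 4)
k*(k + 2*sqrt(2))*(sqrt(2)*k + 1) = sqrt(2)*k^3 + 5*k^2 + 2*sqrt(2)*k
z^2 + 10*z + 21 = (z + 3)*(z + 7)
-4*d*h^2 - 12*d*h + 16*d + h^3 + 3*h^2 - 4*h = (-4*d + h)*(h - 1)*(h + 4)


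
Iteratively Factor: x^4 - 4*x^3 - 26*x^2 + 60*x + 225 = (x - 5)*(x^3 + x^2 - 21*x - 45) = (x - 5)^2*(x^2 + 6*x + 9) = (x - 5)^2*(x + 3)*(x + 3)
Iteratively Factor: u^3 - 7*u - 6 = (u + 1)*(u^2 - u - 6) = (u + 1)*(u + 2)*(u - 3)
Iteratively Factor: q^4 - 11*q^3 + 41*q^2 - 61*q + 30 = (q - 3)*(q^3 - 8*q^2 + 17*q - 10) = (q - 5)*(q - 3)*(q^2 - 3*q + 2) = (q - 5)*(q - 3)*(q - 2)*(q - 1)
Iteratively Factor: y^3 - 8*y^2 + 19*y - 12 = (y - 4)*(y^2 - 4*y + 3) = (y - 4)*(y - 3)*(y - 1)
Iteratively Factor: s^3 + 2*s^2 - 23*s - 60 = (s + 4)*(s^2 - 2*s - 15) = (s - 5)*(s + 4)*(s + 3)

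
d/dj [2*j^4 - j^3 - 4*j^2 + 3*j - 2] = 8*j^3 - 3*j^2 - 8*j + 3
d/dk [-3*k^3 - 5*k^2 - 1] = k*(-9*k - 10)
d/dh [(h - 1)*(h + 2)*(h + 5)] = 3*h^2 + 12*h + 3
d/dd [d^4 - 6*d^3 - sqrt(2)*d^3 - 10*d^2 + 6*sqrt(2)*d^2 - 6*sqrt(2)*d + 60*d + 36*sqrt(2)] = 4*d^3 - 18*d^2 - 3*sqrt(2)*d^2 - 20*d + 12*sqrt(2)*d - 6*sqrt(2) + 60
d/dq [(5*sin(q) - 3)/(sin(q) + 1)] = 8*cos(q)/(sin(q) + 1)^2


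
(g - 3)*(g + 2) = g^2 - g - 6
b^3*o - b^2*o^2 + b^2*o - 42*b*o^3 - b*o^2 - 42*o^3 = (b - 7*o)*(b + 6*o)*(b*o + o)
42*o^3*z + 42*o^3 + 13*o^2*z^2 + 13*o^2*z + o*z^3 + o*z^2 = (6*o + z)*(7*o + z)*(o*z + o)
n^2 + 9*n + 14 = (n + 2)*(n + 7)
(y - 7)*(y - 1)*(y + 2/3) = y^3 - 22*y^2/3 + 5*y/3 + 14/3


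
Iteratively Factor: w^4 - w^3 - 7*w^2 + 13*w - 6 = (w - 1)*(w^3 - 7*w + 6) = (w - 2)*(w - 1)*(w^2 + 2*w - 3) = (w - 2)*(w - 1)*(w + 3)*(w - 1)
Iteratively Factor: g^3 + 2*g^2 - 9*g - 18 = (g + 3)*(g^2 - g - 6) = (g + 2)*(g + 3)*(g - 3)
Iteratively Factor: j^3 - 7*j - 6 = (j + 1)*(j^2 - j - 6) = (j - 3)*(j + 1)*(j + 2)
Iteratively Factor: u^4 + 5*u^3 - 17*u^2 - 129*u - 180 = (u - 5)*(u^3 + 10*u^2 + 33*u + 36) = (u - 5)*(u + 3)*(u^2 + 7*u + 12) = (u - 5)*(u + 3)^2*(u + 4)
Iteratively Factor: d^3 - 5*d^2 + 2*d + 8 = (d + 1)*(d^2 - 6*d + 8) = (d - 4)*(d + 1)*(d - 2)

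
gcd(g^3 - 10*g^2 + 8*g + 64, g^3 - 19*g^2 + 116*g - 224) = g^2 - 12*g + 32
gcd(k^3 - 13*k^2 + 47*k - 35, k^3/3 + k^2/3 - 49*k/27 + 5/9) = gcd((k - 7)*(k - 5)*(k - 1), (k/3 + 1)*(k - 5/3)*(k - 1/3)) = 1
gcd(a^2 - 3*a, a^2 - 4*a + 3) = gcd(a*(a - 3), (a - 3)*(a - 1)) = a - 3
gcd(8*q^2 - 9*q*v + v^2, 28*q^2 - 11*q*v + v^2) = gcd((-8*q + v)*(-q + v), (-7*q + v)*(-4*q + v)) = 1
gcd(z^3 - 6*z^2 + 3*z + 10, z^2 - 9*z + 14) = z - 2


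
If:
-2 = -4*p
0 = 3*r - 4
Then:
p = 1/2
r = 4/3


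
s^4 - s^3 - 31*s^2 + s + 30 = (s - 6)*(s - 1)*(s + 1)*(s + 5)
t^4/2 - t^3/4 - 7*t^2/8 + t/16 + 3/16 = (t/2 + 1/4)*(t - 3/2)*(t - 1/2)*(t + 1)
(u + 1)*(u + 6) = u^2 + 7*u + 6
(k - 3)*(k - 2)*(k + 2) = k^3 - 3*k^2 - 4*k + 12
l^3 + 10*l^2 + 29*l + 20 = (l + 1)*(l + 4)*(l + 5)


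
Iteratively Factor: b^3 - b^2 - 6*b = (b)*(b^2 - b - 6) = b*(b + 2)*(b - 3)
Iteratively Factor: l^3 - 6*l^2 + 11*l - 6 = (l - 1)*(l^2 - 5*l + 6) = (l - 3)*(l - 1)*(l - 2)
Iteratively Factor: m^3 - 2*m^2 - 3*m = (m)*(m^2 - 2*m - 3) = m*(m + 1)*(m - 3)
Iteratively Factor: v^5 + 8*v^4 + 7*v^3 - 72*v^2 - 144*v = (v)*(v^4 + 8*v^3 + 7*v^2 - 72*v - 144) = v*(v + 4)*(v^3 + 4*v^2 - 9*v - 36) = v*(v + 3)*(v + 4)*(v^2 + v - 12) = v*(v + 3)*(v + 4)^2*(v - 3)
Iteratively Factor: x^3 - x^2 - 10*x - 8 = (x - 4)*(x^2 + 3*x + 2) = (x - 4)*(x + 2)*(x + 1)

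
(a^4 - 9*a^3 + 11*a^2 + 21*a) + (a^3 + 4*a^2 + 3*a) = a^4 - 8*a^3 + 15*a^2 + 24*a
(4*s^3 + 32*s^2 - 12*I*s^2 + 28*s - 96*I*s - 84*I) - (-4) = 4*s^3 + 32*s^2 - 12*I*s^2 + 28*s - 96*I*s + 4 - 84*I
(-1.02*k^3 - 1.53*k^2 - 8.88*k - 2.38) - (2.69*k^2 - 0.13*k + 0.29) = -1.02*k^3 - 4.22*k^2 - 8.75*k - 2.67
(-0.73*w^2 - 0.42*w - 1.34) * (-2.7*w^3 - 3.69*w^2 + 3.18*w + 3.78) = 1.971*w^5 + 3.8277*w^4 + 2.8464*w^3 + 0.8496*w^2 - 5.8488*w - 5.0652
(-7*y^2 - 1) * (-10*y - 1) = 70*y^3 + 7*y^2 + 10*y + 1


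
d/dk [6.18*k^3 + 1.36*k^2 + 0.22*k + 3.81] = 18.54*k^2 + 2.72*k + 0.22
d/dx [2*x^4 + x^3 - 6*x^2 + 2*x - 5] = 8*x^3 + 3*x^2 - 12*x + 2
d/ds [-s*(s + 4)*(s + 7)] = -3*s^2 - 22*s - 28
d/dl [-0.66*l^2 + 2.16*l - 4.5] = 2.16 - 1.32*l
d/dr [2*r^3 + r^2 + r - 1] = 6*r^2 + 2*r + 1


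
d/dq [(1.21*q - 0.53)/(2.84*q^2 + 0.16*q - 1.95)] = (-3.4364*q^2 + 3.0104*q - 2.2747)/(8.0656*q^4 + 0.9088*q^3 - 11.0504*q^2 - 0.624*q + 3.8025)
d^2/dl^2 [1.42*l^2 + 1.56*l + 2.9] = 2.84000000000000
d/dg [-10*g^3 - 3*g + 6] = -30*g^2 - 3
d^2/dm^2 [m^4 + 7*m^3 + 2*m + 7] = 6*m*(2*m + 7)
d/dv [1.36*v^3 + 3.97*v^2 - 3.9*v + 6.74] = 4.08*v^2 + 7.94*v - 3.9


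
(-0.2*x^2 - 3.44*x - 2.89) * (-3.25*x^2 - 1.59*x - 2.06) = 0.65*x^4 + 11.498*x^3 + 15.2741*x^2 + 11.6815*x + 5.9534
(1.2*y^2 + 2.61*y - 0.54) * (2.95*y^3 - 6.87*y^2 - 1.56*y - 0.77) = 3.54*y^5 - 0.544499999999999*y^4 - 21.3957*y^3 - 1.2858*y^2 - 1.1673*y + 0.4158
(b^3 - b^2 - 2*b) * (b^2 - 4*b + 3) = b^5 - 5*b^4 + 5*b^3 + 5*b^2 - 6*b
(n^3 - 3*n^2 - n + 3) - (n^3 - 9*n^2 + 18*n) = 6*n^2 - 19*n + 3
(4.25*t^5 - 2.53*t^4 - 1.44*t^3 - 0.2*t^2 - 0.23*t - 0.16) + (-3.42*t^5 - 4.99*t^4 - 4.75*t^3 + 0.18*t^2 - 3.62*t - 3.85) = 0.83*t^5 - 7.52*t^4 - 6.19*t^3 - 0.02*t^2 - 3.85*t - 4.01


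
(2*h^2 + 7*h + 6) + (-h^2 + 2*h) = h^2 + 9*h + 6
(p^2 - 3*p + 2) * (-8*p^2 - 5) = -8*p^4 + 24*p^3 - 21*p^2 + 15*p - 10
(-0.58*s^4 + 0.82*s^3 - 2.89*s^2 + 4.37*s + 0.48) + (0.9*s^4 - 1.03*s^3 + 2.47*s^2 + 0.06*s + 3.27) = 0.32*s^4 - 0.21*s^3 - 0.42*s^2 + 4.43*s + 3.75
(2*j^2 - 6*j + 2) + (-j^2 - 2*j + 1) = j^2 - 8*j + 3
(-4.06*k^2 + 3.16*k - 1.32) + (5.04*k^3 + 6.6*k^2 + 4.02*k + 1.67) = 5.04*k^3 + 2.54*k^2 + 7.18*k + 0.35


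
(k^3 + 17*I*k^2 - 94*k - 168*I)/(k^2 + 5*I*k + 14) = (k^2 + 10*I*k - 24)/(k - 2*I)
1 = 1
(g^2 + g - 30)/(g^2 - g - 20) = (g + 6)/(g + 4)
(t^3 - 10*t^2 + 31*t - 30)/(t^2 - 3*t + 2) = (t^2 - 8*t + 15)/(t - 1)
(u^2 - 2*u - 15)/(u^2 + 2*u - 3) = (u - 5)/(u - 1)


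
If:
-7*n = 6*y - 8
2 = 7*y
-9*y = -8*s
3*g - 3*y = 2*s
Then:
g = 1/2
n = 44/49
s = 9/28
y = 2/7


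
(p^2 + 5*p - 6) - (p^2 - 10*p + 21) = 15*p - 27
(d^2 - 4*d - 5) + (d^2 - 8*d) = 2*d^2 - 12*d - 5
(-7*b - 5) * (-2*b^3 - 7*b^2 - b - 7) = 14*b^4 + 59*b^3 + 42*b^2 + 54*b + 35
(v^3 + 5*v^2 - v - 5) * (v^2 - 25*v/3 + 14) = v^5 - 10*v^4/3 - 86*v^3/3 + 220*v^2/3 + 83*v/3 - 70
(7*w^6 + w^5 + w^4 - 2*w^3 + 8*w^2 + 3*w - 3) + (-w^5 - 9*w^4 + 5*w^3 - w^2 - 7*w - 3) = 7*w^6 - 8*w^4 + 3*w^3 + 7*w^2 - 4*w - 6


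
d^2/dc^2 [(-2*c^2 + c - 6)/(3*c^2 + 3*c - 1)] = 2*(27*c^3 - 180*c^2 - 153*c - 71)/(27*c^6 + 81*c^5 + 54*c^4 - 27*c^3 - 18*c^2 + 9*c - 1)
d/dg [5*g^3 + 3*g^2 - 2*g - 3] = 15*g^2 + 6*g - 2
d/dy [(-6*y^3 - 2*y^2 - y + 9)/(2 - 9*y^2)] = (54*y^4 - 45*y^2 + 154*y - 2)/(81*y^4 - 36*y^2 + 4)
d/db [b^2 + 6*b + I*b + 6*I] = 2*b + 6 + I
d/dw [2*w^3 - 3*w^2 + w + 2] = 6*w^2 - 6*w + 1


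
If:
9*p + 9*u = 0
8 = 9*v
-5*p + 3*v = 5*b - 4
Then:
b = u + 4/3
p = -u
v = 8/9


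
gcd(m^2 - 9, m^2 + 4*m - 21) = m - 3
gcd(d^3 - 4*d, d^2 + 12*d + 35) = 1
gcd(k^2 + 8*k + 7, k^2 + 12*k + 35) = k + 7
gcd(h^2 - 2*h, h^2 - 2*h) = h^2 - 2*h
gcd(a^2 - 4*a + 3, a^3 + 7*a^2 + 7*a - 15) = a - 1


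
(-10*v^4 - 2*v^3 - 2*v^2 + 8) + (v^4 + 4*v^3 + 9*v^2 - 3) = -9*v^4 + 2*v^3 + 7*v^2 + 5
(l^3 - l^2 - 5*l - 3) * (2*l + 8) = 2*l^4 + 6*l^3 - 18*l^2 - 46*l - 24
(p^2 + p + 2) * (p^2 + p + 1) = p^4 + 2*p^3 + 4*p^2 + 3*p + 2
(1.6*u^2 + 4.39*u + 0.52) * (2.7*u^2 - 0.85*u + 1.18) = 4.32*u^4 + 10.493*u^3 - 0.4395*u^2 + 4.7382*u + 0.6136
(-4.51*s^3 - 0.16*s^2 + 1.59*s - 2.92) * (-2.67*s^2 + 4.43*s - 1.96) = 12.0417*s^5 - 19.5521*s^4 + 3.8855*s^3 + 15.1537*s^2 - 16.052*s + 5.7232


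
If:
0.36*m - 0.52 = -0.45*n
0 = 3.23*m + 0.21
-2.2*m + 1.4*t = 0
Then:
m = -0.07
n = 1.21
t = -0.10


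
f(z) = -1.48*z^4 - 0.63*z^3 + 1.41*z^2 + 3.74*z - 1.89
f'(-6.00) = 1197.50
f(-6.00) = -1755.57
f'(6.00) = -1326.10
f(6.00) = -1982.85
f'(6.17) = -1441.33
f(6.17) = -2217.99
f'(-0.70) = 2.87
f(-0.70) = -3.96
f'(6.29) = -1526.54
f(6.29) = -2396.03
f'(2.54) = -98.30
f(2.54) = -55.22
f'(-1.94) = 34.38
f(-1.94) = -20.20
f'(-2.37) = 65.25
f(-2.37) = -41.14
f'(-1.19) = 7.68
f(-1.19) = -6.25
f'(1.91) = -39.02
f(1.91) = -13.69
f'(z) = -5.92*z^3 - 1.89*z^2 + 2.82*z + 3.74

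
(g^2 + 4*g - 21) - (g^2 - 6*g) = 10*g - 21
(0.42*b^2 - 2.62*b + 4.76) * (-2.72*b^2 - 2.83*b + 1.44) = -1.1424*b^4 + 5.9378*b^3 - 4.9278*b^2 - 17.2436*b + 6.8544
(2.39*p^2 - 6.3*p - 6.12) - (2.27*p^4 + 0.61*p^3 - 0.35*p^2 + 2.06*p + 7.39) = -2.27*p^4 - 0.61*p^3 + 2.74*p^2 - 8.36*p - 13.51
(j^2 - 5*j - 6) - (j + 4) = j^2 - 6*j - 10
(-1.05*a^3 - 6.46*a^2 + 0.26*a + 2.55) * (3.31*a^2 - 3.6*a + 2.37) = -3.4755*a^5 - 17.6026*a^4 + 21.6281*a^3 - 7.8057*a^2 - 8.5638*a + 6.0435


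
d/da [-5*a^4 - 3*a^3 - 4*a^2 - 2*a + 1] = -20*a^3 - 9*a^2 - 8*a - 2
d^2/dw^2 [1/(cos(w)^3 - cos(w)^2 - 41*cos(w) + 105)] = ((-161*cos(w) - 8*cos(2*w) + 9*cos(3*w))*(cos(w)^3 - cos(w)^2 - 41*cos(w) + 105)/4 + 2*(-3*cos(w)^2 + 2*cos(w) + 41)^2*sin(w)^2)/(cos(w)^3 - cos(w)^2 - 41*cos(w) + 105)^3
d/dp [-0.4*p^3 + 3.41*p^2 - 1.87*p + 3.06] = -1.2*p^2 + 6.82*p - 1.87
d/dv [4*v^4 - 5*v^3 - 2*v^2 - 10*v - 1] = 16*v^3 - 15*v^2 - 4*v - 10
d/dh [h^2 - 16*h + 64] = 2*h - 16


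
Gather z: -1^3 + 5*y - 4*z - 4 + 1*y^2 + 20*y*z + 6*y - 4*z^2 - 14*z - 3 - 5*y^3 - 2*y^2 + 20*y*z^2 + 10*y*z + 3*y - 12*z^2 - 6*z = -5*y^3 - y^2 + 14*y + z^2*(20*y - 16) + z*(30*y - 24) - 8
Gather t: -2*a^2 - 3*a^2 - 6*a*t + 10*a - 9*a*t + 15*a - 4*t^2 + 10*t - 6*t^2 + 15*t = -5*a^2 + 25*a - 10*t^2 + t*(25 - 15*a)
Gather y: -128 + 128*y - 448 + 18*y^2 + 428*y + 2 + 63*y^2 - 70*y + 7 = 81*y^2 + 486*y - 567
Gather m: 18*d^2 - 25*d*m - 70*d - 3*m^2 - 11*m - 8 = 18*d^2 - 70*d - 3*m^2 + m*(-25*d - 11) - 8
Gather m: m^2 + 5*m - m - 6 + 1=m^2 + 4*m - 5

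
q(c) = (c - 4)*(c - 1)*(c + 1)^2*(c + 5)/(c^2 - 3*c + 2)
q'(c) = (3 - 2*c)*(c - 4)*(c - 1)*(c + 1)^2*(c + 5)/(c^2 - 3*c + 2)^2 + (c - 4)*(c - 1)*(c + 1)^2/(c^2 - 3*c + 2) + (c - 4)*(c - 1)*(c + 5)*(2*c + 2)/(c^2 - 3*c + 2) + (c - 4)*(c + 1)^2*(c + 5)/(c^2 - 3*c + 2) + (c - 1)*(c + 1)^2*(c + 5)/(c^2 - 3*c + 2)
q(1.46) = 183.88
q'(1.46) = 446.09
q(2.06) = -2137.46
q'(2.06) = 35026.33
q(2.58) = -237.85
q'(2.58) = 413.32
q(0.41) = 24.28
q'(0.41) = 47.44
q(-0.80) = 0.29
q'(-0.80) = 2.99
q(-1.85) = 3.46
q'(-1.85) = -6.73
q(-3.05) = 11.44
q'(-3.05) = -4.65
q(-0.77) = 0.39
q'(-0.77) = 3.50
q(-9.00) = -302.55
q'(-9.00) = 147.04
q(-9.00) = -302.55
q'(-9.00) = 147.04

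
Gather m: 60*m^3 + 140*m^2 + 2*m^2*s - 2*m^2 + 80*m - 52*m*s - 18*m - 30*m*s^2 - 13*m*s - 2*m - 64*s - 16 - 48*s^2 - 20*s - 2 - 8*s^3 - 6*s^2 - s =60*m^3 + m^2*(2*s + 138) + m*(-30*s^2 - 65*s + 60) - 8*s^3 - 54*s^2 - 85*s - 18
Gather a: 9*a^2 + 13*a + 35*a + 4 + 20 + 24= 9*a^2 + 48*a + 48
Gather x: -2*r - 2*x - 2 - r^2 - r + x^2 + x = -r^2 - 3*r + x^2 - x - 2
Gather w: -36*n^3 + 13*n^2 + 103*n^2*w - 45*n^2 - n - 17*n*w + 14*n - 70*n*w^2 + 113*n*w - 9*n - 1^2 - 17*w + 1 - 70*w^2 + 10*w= -36*n^3 - 32*n^2 + 4*n + w^2*(-70*n - 70) + w*(103*n^2 + 96*n - 7)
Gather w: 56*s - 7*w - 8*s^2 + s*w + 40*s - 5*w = -8*s^2 + 96*s + w*(s - 12)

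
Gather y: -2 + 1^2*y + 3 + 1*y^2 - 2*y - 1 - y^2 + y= 0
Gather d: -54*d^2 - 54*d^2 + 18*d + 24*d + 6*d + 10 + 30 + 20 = -108*d^2 + 48*d + 60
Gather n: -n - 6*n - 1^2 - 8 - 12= -7*n - 21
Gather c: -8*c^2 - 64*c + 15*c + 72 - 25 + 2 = -8*c^2 - 49*c + 49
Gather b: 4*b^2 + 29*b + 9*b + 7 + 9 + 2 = 4*b^2 + 38*b + 18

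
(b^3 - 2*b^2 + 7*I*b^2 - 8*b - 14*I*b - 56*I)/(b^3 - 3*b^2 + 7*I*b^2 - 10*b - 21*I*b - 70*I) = (b - 4)/(b - 5)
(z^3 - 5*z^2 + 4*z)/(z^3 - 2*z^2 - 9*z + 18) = z*(z^2 - 5*z + 4)/(z^3 - 2*z^2 - 9*z + 18)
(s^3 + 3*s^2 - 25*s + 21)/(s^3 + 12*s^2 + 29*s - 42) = (s - 3)/(s + 6)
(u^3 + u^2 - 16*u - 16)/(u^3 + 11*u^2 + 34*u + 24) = (u - 4)/(u + 6)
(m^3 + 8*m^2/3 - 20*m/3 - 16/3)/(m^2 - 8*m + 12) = (3*m^2 + 14*m + 8)/(3*(m - 6))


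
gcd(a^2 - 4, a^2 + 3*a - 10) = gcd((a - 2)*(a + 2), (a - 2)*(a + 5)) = a - 2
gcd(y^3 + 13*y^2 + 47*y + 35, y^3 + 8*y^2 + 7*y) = y^2 + 8*y + 7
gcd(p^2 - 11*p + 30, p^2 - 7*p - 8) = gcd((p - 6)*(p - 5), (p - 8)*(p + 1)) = 1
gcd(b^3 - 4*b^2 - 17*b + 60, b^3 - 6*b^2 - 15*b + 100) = b^2 - b - 20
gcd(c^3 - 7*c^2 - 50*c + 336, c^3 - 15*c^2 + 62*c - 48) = c^2 - 14*c + 48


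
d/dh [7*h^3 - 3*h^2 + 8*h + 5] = 21*h^2 - 6*h + 8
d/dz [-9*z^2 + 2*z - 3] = 2 - 18*z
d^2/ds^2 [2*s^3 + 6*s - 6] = 12*s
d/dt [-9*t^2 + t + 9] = 1 - 18*t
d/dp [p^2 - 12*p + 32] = 2*p - 12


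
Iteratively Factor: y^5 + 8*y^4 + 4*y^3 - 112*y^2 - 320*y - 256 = (y + 4)*(y^4 + 4*y^3 - 12*y^2 - 64*y - 64) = (y + 2)*(y + 4)*(y^3 + 2*y^2 - 16*y - 32) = (y - 4)*(y + 2)*(y + 4)*(y^2 + 6*y + 8) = (y - 4)*(y + 2)*(y + 4)^2*(y + 2)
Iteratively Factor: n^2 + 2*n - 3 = (n - 1)*(n + 3)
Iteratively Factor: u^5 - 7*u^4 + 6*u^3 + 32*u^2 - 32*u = (u)*(u^4 - 7*u^3 + 6*u^2 + 32*u - 32) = u*(u - 1)*(u^3 - 6*u^2 + 32) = u*(u - 1)*(u + 2)*(u^2 - 8*u + 16) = u*(u - 4)*(u - 1)*(u + 2)*(u - 4)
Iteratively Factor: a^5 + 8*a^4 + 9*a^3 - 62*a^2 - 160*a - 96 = (a + 4)*(a^4 + 4*a^3 - 7*a^2 - 34*a - 24) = (a + 2)*(a + 4)*(a^3 + 2*a^2 - 11*a - 12) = (a + 2)*(a + 4)^2*(a^2 - 2*a - 3) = (a + 1)*(a + 2)*(a + 4)^2*(a - 3)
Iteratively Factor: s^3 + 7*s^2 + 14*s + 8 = (s + 2)*(s^2 + 5*s + 4) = (s + 2)*(s + 4)*(s + 1)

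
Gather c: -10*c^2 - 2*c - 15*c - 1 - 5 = -10*c^2 - 17*c - 6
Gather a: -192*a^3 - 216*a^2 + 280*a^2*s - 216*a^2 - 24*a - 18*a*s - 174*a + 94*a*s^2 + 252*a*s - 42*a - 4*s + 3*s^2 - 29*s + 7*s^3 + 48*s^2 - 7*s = -192*a^3 + a^2*(280*s - 432) + a*(94*s^2 + 234*s - 240) + 7*s^3 + 51*s^2 - 40*s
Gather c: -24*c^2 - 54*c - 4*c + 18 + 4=-24*c^2 - 58*c + 22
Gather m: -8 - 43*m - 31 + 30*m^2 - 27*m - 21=30*m^2 - 70*m - 60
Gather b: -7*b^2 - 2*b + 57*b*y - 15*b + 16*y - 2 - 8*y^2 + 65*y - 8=-7*b^2 + b*(57*y - 17) - 8*y^2 + 81*y - 10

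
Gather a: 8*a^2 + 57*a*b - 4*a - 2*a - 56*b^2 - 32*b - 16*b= 8*a^2 + a*(57*b - 6) - 56*b^2 - 48*b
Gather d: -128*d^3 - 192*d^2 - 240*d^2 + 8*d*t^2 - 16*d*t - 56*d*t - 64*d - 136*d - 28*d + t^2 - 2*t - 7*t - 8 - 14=-128*d^3 - 432*d^2 + d*(8*t^2 - 72*t - 228) + t^2 - 9*t - 22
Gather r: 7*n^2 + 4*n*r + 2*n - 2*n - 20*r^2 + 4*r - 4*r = 7*n^2 + 4*n*r - 20*r^2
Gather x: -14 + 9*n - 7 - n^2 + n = -n^2 + 10*n - 21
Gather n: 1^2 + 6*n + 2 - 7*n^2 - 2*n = -7*n^2 + 4*n + 3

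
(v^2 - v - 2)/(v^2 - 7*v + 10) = (v + 1)/(v - 5)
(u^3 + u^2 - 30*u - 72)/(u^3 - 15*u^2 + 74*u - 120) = (u^2 + 7*u + 12)/(u^2 - 9*u + 20)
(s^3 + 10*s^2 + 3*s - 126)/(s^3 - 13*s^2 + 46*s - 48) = (s^2 + 13*s + 42)/(s^2 - 10*s + 16)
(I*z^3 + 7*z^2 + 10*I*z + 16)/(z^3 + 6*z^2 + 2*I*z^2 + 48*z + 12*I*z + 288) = (I*z^3 + 7*z^2 + 10*I*z + 16)/(z^3 + 2*z^2*(3 + I) + 12*z*(4 + I) + 288)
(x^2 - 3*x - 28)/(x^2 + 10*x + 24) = (x - 7)/(x + 6)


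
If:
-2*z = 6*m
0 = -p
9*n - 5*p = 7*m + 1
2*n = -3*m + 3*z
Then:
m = -1/61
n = 6/61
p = 0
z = 3/61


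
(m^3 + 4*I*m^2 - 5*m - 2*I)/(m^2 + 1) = (m^2 + 3*I*m - 2)/(m - I)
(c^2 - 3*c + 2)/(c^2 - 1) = (c - 2)/(c + 1)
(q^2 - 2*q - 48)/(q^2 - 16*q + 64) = (q + 6)/(q - 8)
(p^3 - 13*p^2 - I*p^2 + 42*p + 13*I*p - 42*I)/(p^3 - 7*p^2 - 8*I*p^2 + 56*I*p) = (p^2 - p*(6 + I) + 6*I)/(p*(p - 8*I))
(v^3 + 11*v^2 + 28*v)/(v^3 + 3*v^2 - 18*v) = (v^2 + 11*v + 28)/(v^2 + 3*v - 18)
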